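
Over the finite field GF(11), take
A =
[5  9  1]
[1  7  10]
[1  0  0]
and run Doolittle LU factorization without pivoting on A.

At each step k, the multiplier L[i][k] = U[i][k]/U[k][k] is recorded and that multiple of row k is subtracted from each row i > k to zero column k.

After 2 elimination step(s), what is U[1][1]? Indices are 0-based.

[col 0] pivot 5
  R1 -= 9*R0 → (0, 3, 1)  (L[1][0] := 9)
  R2 -= 9*R0 → (0, 7, 2)  (L[2][0] := 9)
[col 1] pivot 3
  R2 -= 6*R1 → (0, 0, 7)  (L[2][1] := 6)

U[1][1] = 3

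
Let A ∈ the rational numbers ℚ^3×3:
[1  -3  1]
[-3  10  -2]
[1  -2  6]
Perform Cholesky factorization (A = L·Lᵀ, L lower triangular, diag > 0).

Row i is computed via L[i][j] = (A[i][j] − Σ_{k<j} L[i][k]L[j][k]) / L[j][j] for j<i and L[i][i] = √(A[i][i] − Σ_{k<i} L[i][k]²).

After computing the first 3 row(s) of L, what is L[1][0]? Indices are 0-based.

Step 1: L[0][0] = √(1) = 1.
  L[1][0] = (-3) / L[0][0] = -3.
Step 2: L[1][1] = √(1) = 1.
  L[2][0] = (1) / L[0][0] = 1.
  L[2][1] = (1) / L[1][1] = 1.
Step 3: L[2][2] = √(4) = 2.

L[1][0] = -3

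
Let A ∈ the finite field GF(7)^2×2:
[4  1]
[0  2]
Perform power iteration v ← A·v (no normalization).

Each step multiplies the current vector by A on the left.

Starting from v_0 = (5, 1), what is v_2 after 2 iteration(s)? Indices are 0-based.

v_0 = (5, 1).
v_1 = A·v_0 = (0, 2).
v_2 = A·v_1 = (2, 4).

v_2 = (2, 4)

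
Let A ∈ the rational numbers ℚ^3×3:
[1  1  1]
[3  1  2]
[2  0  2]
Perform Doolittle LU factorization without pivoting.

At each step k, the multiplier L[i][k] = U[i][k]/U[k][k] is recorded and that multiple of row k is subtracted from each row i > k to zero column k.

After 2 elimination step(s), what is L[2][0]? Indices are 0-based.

L[2][0] = 2

Step 1: pivot at (0,0) is 1.
  row1 ← row1 − (3)·row0  ⇒  L[1][0]=3, U row1=(0, -2, -1)
  row2 ← row2 − (2)·row0  ⇒  L[2][0]=2, U row2=(0, -2, 0)
Step 2: pivot at (1,1) is -2.
  row2 ← row2 − (1)·row1  ⇒  L[2][1]=1, U row2=(0, 0, 1)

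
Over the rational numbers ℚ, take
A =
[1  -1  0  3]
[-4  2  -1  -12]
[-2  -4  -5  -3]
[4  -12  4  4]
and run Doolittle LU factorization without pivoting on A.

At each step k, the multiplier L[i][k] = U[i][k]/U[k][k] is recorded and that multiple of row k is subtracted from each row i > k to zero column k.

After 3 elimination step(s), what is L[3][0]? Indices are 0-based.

Step 1: pivot at (0,0) is 1.
  row1 ← row1 − (-4)·row0  ⇒  L[1][0]=-4, U row1=(0, -2, -1, 0)
  row2 ← row2 − (-2)·row0  ⇒  L[2][0]=-2, U row2=(0, -6, -5, 3)
  row3 ← row3 − (4)·row0  ⇒  L[3][0]=4, U row3=(0, -8, 4, -8)
Step 2: pivot at (1,1) is -2.
  row2 ← row2 − (3)·row1  ⇒  L[2][1]=3, U row2=(0, 0, -2, 3)
  row3 ← row3 − (4)·row1  ⇒  L[3][1]=4, U row3=(0, 0, 8, -8)
Step 3: pivot at (2,2) is -2.
  row3 ← row3 − (-4)·row2  ⇒  L[3][2]=-4, U row3=(0, 0, 0, 4)

L[3][0] = 4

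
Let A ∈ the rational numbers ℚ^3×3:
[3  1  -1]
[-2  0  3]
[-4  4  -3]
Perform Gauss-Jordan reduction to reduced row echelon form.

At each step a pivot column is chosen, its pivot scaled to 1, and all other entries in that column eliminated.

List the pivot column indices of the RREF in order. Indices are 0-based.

pivot columns: 0, 1, 2

pivot(0,0)=3: scale R0 → (1, 1/3, -1/3)
  clear (1,0): R1 −= (-2)R0 → (0, 2/3, 7/3)
  clear (2,0): R2 −= (-4)R0 → (0, 16/3, -13/3)
pivot(1,1)=2/3: scale R1 → (0, 1, 7/2)
  clear (0,1): R0 −= (1/3)R1 → (1, 0, -3/2)
  clear (2,1): R2 −= (16/3)R1 → (0, 0, -23)
pivot(2,2)=-23: scale R2 → (0, 0, 1)
  clear (0,2): R0 −= (-3/2)R2 → (1, 0, 0)
  clear (1,2): R1 −= (7/2)R2 → (0, 1, 0)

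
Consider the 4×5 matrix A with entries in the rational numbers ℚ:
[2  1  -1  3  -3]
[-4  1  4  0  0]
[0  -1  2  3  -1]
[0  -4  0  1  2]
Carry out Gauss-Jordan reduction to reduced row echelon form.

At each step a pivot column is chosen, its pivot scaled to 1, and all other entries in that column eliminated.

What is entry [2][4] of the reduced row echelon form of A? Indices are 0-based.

M[2][4] = 9/32

step 1: normalize row 0 (÷2) = (1, 1/2, -1/2, 3/2, -3/2)
  row 1: subtract -4×row0 = (0, 3, 2, 6, -6)
step 2: normalize row 1 (÷3) = (0, 1, 2/3, 2, -2)
  row 0: subtract 1/2×row1 = (1, 0, -5/6, 1/2, -1/2)
  row 2: subtract -1×row1 = (0, 0, 8/3, 5, -3)
  row 3: subtract -4×row1 = (0, 0, 8/3, 9, -6)
step 3: normalize row 2 (÷8/3) = (0, 0, 1, 15/8, -9/8)
  row 0: subtract -5/6×row2 = (1, 0, 0, 33/16, -23/16)
  row 1: subtract 2/3×row2 = (0, 1, 0, 3/4, -5/4)
  row 3: subtract 8/3×row2 = (0, 0, 0, 4, -3)
step 4: normalize row 3 (÷4) = (0, 0, 0, 1, -3/4)
  row 0: subtract 33/16×row3 = (1, 0, 0, 0, 7/64)
  row 1: subtract 3/4×row3 = (0, 1, 0, 0, -11/16)
  row 2: subtract 15/8×row3 = (0, 0, 1, 0, 9/32)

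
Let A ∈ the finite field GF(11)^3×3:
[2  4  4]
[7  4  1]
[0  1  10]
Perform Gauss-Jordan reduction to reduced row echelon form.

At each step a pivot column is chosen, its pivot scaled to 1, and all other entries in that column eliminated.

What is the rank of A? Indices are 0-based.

rank = 3

pivot(0,0)=2: scale R0 → (1, 2, 2)
  clear (1,0): R1 −= (7)R0 → (0, 1, 9)
pivot(1,1)=1: scale R1 → (0, 1, 9)
  clear (0,1): R0 −= (2)R1 → (1, 0, 6)
  clear (2,1): R2 −= (1)R1 → (0, 0, 1)
pivot(2,2)=1: scale R2 → (0, 0, 1)
  clear (0,2): R0 −= (6)R2 → (1, 0, 0)
  clear (1,2): R1 −= (9)R2 → (0, 1, 0)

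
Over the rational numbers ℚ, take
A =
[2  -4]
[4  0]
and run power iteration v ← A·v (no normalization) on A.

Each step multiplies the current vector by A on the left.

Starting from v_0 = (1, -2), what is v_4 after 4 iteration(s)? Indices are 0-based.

v_0 = (1, -2).
v_1 = A·v_0 = (10, 4).
v_2 = A·v_1 = (4, 40).
v_3 = A·v_2 = (-152, 16).
v_4 = A·v_3 = (-368, -608).

v_4 = (-368, -608)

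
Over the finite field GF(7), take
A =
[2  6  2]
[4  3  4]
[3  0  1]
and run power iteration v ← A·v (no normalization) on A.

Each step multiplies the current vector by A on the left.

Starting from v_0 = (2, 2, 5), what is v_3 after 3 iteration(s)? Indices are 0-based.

v_3 = (1, 6, 6)

v_0 = (2, 2, 5).
v_1 = A·v_0 = (5, 6, 4).
v_2 = A·v_1 = (5, 5, 5).
v_3 = A·v_2 = (1, 6, 6).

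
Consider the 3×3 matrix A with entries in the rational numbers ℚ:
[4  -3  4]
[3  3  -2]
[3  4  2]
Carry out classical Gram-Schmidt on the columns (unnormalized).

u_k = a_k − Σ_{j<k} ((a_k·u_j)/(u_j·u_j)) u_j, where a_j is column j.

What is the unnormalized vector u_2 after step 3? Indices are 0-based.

Step 1: u_0 = a_0 = (4, 3, 3).
Step 2: u_1 = a_1 − (9/34)·u_0 = (-69/17, 75/34, 109/34).
Step 3: u_2 = a_2 − (8/17)·u_0 − (-484/1075)·u_1 = (312/1075, -104/43, 2184/1075).

u_2 = (312/1075, -104/43, 2184/1075)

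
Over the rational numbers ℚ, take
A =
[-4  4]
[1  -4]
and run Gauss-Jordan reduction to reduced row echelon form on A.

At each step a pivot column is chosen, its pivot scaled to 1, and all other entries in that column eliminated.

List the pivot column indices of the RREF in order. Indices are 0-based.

pivot columns: 0, 1

pivot(0,0)=-4: scale R0 → (1, -1)
  clear (1,0): R1 −= (1)R0 → (0, -3)
pivot(1,1)=-3: scale R1 → (0, 1)
  clear (0,1): R0 −= (-1)R1 → (1, 0)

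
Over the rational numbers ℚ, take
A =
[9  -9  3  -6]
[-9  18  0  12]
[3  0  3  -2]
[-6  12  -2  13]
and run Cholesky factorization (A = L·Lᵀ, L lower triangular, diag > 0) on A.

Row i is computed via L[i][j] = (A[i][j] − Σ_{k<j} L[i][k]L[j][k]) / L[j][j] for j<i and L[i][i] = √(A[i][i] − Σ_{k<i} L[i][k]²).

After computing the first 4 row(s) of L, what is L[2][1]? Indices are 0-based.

L[2][1] = 1

Step 1: L[0][0] = √(9) = 3.
  L[1][0] = (-9) / L[0][0] = -3.
Step 2: L[1][1] = √(9) = 3.
  L[2][0] = (3) / L[0][0] = 1.
  L[2][1] = (3) / L[1][1] = 1.
Step 3: L[2][2] = √(1) = 1.
  L[3][0] = (-6) / L[0][0] = -2.
  L[3][1] = (6) / L[1][1] = 2.
  L[3][2] = (-2) / L[2][2] = -2.
Step 4: L[3][3] = √(1) = 1.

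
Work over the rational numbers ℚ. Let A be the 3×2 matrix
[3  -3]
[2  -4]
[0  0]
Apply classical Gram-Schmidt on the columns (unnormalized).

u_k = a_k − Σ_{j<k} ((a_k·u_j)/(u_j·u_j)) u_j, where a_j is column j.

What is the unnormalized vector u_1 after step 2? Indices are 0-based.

Step 1: u_0 = a_0 = (3, 2, 0).
Step 2: u_1 = a_1 − (-17/13)·u_0 = (12/13, -18/13, 0).

u_1 = (12/13, -18/13, 0)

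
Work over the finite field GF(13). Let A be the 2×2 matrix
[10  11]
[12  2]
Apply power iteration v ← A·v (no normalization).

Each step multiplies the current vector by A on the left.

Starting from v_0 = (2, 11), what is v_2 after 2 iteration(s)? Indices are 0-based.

v_2 = (5, 3)

v_0 = (2, 11).
v_1 = A·v_0 = (11, 7).
v_2 = A·v_1 = (5, 3).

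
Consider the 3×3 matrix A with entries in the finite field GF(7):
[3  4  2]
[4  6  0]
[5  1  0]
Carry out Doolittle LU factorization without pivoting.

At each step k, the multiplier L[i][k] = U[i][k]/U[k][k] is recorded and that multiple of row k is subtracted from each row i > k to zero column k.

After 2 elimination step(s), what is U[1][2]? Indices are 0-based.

U[1][2] = 2

[col 0] pivot 3
  R1 -= 6*R0 → (0, 3, 2)  (L[1][0] := 6)
  R2 -= 4*R0 → (0, 6, 6)  (L[2][0] := 4)
[col 1] pivot 3
  R2 -= 2*R1 → (0, 0, 2)  (L[2][1] := 2)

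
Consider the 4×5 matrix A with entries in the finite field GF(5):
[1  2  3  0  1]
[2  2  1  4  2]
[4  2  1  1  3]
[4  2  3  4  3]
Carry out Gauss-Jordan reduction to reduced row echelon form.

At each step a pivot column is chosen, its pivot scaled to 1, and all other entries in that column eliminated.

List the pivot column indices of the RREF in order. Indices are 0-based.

[1] R0 /= 1  ⇒  (1, 2, 3, 0, 1)
     R1 -= 2·R0  ⇒  (0, 3, 0, 4, 0)
     R2 -= 4·R0  ⇒  (0, 4, 4, 1, 4)
     R3 -= 4·R0  ⇒  (0, 4, 1, 4, 4)
[2] R1 /= 3  ⇒  (0, 1, 0, 3, 0)
     R0 -= 2·R1  ⇒  (1, 0, 3, 4, 1)
     R2 -= 4·R1  ⇒  (0, 0, 4, 4, 4)
     R3 -= 4·R1  ⇒  (0, 0, 1, 2, 4)
[3] R2 /= 4  ⇒  (0, 0, 1, 1, 1)
     R0 -= 3·R2  ⇒  (1, 0, 0, 1, 3)
     R3 -= 1·R2  ⇒  (0, 0, 0, 1, 3)
[4] R3 /= 1  ⇒  (0, 0, 0, 1, 3)
     R0 -= 1·R3  ⇒  (1, 0, 0, 0, 0)
     R1 -= 3·R3  ⇒  (0, 1, 0, 0, 1)
     R2 -= 1·R3  ⇒  (0, 0, 1, 0, 3)

pivot columns: 0, 1, 2, 3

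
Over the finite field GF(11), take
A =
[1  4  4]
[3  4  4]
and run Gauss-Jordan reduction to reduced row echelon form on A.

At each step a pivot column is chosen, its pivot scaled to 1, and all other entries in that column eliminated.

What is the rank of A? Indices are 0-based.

[1] R0 /= 1  ⇒  (1, 4, 4)
     R1 -= 3·R0  ⇒  (0, 3, 3)
[2] R1 /= 3  ⇒  (0, 1, 1)
     R0 -= 4·R1  ⇒  (1, 0, 0)

rank = 2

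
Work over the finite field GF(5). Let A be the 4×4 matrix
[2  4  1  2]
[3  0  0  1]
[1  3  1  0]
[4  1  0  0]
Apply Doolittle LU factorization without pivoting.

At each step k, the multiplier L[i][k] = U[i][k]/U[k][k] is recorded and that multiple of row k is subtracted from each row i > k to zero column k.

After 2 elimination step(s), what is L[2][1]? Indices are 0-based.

[col 0] pivot 2
  R1 -= 4*R0 → (0, 4, 1, 3)  (L[1][0] := 4)
  R2 -= 3*R0 → (0, 1, 3, 4)  (L[2][0] := 3)
  R3 -= 2*R0 → (0, 3, 3, 1)  (L[3][0] := 2)
[col 1] pivot 4
  R2 -= 4*R1 → (0, 0, 4, 2)  (L[2][1] := 4)
  R3 -= 2*R1 → (0, 0, 1, 0)  (L[3][1] := 2)

L[2][1] = 4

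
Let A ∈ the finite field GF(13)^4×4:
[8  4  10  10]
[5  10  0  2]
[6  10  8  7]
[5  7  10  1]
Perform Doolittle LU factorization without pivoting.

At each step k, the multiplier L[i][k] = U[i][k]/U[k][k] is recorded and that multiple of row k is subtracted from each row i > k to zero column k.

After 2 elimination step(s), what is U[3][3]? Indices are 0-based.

U[3][3] = 9

k=0: U[0][0]=8
  eliminate (1,0): mult=12, new row 1: (0, 1, 10, 12); set L[1][0]=12
  eliminate (2,0): mult=4, new row 2: (0, 7, 7, 6); set L[2][0]=4
  eliminate (3,0): mult=12, new row 3: (0, 11, 7, 11); set L[3][0]=12
k=1: U[1][1]=1
  eliminate (2,1): mult=7, new row 2: (0, 0, 2, 0); set L[2][1]=7
  eliminate (3,1): mult=11, new row 3: (0, 0, 1, 9); set L[3][1]=11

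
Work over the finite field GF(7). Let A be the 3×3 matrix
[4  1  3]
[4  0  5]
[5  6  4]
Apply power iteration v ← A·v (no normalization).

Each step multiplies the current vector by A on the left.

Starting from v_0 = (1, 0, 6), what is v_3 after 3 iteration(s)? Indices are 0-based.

v_3 = (0, 4, 5)

v_0 = (1, 0, 6).
v_1 = A·v_0 = (1, 6, 1).
v_2 = A·v_1 = (6, 2, 3).
v_3 = A·v_2 = (0, 4, 5).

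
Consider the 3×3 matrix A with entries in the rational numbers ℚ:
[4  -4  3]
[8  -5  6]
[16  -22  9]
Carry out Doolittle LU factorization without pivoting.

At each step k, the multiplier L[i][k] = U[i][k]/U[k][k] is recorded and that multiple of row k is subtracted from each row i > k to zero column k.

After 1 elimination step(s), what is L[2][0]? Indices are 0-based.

Step 1: pivot at (0,0) is 4.
  row1 ← row1 − (2)·row0  ⇒  L[1][0]=2, U row1=(0, 3, 0)
  row2 ← row2 − (4)·row0  ⇒  L[2][0]=4, U row2=(0, -6, -3)

L[2][0] = 4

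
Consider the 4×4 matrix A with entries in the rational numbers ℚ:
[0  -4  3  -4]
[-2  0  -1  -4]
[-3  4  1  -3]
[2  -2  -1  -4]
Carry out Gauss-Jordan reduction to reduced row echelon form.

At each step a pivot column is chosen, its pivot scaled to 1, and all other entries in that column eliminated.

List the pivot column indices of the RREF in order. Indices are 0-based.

pivot columns: 0, 1, 2, 3

pivot(0,0): swap R0↔R1
pivot(0,0)=-2: scale R0 → (1, 0, 1/2, 2)
  clear (2,0): R2 −= (-3)R0 → (0, 4, 5/2, 3)
  clear (3,0): R3 −= (2)R0 → (0, -2, -2, -8)
pivot(1,1)=-4: scale R1 → (0, 1, -3/4, 1)
  clear (2,1): R2 −= (4)R1 → (0, 0, 11/2, -1)
  clear (3,1): R3 −= (-2)R1 → (0, 0, -7/2, -6)
pivot(2,2)=11/2: scale R2 → (0, 0, 1, -2/11)
  clear (0,2): R0 −= (1/2)R2 → (1, 0, 0, 23/11)
  clear (1,2): R1 −= (-3/4)R2 → (0, 1, 0, 19/22)
  clear (3,2): R3 −= (-7/2)R2 → (0, 0, 0, -73/11)
pivot(3,3)=-73/11: scale R3 → (0, 0, 0, 1)
  clear (0,3): R0 −= (23/11)R3 → (1, 0, 0, 0)
  clear (1,3): R1 −= (19/22)R3 → (0, 1, 0, 0)
  clear (2,3): R2 −= (-2/11)R3 → (0, 0, 1, 0)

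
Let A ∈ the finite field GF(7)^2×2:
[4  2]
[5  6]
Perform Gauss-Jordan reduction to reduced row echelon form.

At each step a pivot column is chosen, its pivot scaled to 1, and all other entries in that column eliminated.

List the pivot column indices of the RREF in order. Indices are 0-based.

pivot columns: 0

pivot(0,0)=4: scale R0 → (1, 4)
  clear (1,0): R1 −= (5)R0 → (0, 0)
col 1: no nonzero at/below row 1; advance.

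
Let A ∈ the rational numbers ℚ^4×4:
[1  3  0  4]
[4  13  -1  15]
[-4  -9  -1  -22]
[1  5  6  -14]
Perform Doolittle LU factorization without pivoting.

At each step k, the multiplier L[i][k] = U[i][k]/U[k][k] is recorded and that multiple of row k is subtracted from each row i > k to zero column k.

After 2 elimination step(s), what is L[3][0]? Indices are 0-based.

k=0: U[0][0]=1
  eliminate (1,0): mult=4, new row 1: (0, 1, -1, -1); set L[1][0]=4
  eliminate (2,0): mult=-4, new row 2: (0, 3, -1, -6); set L[2][0]=-4
  eliminate (3,0): mult=1, new row 3: (0, 2, 6, -18); set L[3][0]=1
k=1: U[1][1]=1
  eliminate (2,1): mult=3, new row 2: (0, 0, 2, -3); set L[2][1]=3
  eliminate (3,1): mult=2, new row 3: (0, 0, 8, -16); set L[3][1]=2

L[3][0] = 1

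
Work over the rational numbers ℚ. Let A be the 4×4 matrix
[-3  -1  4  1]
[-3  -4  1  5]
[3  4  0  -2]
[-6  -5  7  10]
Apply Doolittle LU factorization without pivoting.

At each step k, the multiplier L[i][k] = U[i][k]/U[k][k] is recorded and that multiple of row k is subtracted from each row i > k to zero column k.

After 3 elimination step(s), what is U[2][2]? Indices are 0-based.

U[2][2] = 1

k=0: U[0][0]=-3
  eliminate (1,0): mult=1, new row 1: (0, -3, -3, 4); set L[1][0]=1
  eliminate (2,0): mult=-1, new row 2: (0, 3, 4, -1); set L[2][0]=-1
  eliminate (3,0): mult=2, new row 3: (0, -3, -1, 8); set L[3][0]=2
k=1: U[1][1]=-3
  eliminate (2,1): mult=-1, new row 2: (0, 0, 1, 3); set L[2][1]=-1
  eliminate (3,1): mult=1, new row 3: (0, 0, 2, 4); set L[3][1]=1
k=2: U[2][2]=1
  eliminate (3,2): mult=2, new row 3: (0, 0, 0, -2); set L[3][2]=2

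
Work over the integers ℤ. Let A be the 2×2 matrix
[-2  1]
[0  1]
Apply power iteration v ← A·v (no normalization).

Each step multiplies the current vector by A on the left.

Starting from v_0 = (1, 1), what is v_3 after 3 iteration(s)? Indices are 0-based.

v_3 = (-5, 1)

v_0 = (1, 1).
v_1 = A·v_0 = (-1, 1).
v_2 = A·v_1 = (3, 1).
v_3 = A·v_2 = (-5, 1).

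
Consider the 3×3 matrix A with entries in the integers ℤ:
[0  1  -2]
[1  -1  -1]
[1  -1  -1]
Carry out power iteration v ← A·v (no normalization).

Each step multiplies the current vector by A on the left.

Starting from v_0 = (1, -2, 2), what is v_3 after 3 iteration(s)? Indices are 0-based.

v_3 = (8, 15, 15)

v_0 = (1, -2, 2).
v_1 = A·v_0 = (-6, 1, 1).
v_2 = A·v_1 = (-1, -8, -8).
v_3 = A·v_2 = (8, 15, 15).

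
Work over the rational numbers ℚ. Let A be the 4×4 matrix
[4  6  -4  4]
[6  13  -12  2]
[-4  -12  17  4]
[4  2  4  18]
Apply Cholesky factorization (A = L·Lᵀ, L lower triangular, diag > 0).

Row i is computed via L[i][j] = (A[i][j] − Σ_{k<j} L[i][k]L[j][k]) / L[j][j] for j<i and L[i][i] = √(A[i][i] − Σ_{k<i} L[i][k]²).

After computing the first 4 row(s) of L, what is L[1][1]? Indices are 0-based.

L[1][1] = 2

Step 1: L[0][0] = √(4) = 2.
  L[1][0] = (6) / L[0][0] = 3.
Step 2: L[1][1] = √(4) = 2.
  L[2][0] = (-4) / L[0][0] = -2.
  L[2][1] = (-6) / L[1][1] = -3.
Step 3: L[2][2] = √(4) = 2.
  L[3][0] = (4) / L[0][0] = 2.
  L[3][1] = (-4) / L[1][1] = -2.
  L[3][2] = (2) / L[2][2] = 1.
Step 4: L[3][3] = √(9) = 3.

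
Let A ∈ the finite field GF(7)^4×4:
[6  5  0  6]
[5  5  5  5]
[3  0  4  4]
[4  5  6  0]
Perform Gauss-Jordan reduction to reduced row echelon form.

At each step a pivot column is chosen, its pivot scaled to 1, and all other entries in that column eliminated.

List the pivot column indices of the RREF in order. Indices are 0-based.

[1] R0 /= 6  ⇒  (1, 2, 0, 1)
     R1 -= 5·R0  ⇒  (0, 2, 5, 0)
     R2 -= 3·R0  ⇒  (0, 1, 4, 1)
     R3 -= 4·R0  ⇒  (0, 4, 6, 3)
[2] R1 /= 2  ⇒  (0, 1, 6, 0)
     R0 -= 2·R1  ⇒  (1, 0, 2, 1)
     R2 -= 1·R1  ⇒  (0, 0, 5, 1)
     R3 -= 4·R1  ⇒  (0, 0, 3, 3)
[3] R2 /= 5  ⇒  (0, 0, 1, 3)
     R0 -= 2·R2  ⇒  (1, 0, 0, 2)
     R1 -= 6·R2  ⇒  (0, 1, 0, 3)
     R3 -= 3·R2  ⇒  (0, 0, 0, 1)
[4] R3 /= 1  ⇒  (0, 0, 0, 1)
     R0 -= 2·R3  ⇒  (1, 0, 0, 0)
     R1 -= 3·R3  ⇒  (0, 1, 0, 0)
     R2 -= 3·R3  ⇒  (0, 0, 1, 0)

pivot columns: 0, 1, 2, 3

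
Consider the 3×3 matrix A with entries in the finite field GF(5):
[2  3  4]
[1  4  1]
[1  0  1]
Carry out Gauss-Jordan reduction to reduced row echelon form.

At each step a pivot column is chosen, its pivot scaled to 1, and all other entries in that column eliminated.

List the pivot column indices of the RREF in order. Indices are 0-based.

step 1: normalize row 0 (÷2) = (1, 4, 2)
  row 1: subtract 1×row0 = (0, 0, 4)
  row 2: subtract 1×row0 = (0, 1, 4)
step 2: exchange rows 1,2
step 2: normalize row 1 (÷1) = (0, 1, 4)
  row 0: subtract 4×row1 = (1, 0, 1)
step 3: normalize row 2 (÷4) = (0, 0, 1)
  row 0: subtract 1×row2 = (1, 0, 0)
  row 1: subtract 4×row2 = (0, 1, 0)

pivot columns: 0, 1, 2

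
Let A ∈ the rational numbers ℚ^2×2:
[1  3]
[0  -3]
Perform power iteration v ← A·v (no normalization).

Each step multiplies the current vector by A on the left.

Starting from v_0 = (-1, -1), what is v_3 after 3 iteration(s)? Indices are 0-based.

v_0 = (-1, -1).
v_1 = A·v_0 = (-4, 3).
v_2 = A·v_1 = (5, -9).
v_3 = A·v_2 = (-22, 27).

v_3 = (-22, 27)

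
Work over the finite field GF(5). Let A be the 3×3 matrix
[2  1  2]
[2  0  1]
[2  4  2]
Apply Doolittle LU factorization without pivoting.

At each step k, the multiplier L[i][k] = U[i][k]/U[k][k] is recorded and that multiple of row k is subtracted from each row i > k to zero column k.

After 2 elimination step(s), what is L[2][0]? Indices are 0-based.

[col 0] pivot 2
  R1 -= 1*R0 → (0, 4, 4)  (L[1][0] := 1)
  R2 -= 1*R0 → (0, 3, 0)  (L[2][0] := 1)
[col 1] pivot 4
  R2 -= 2*R1 → (0, 0, 2)  (L[2][1] := 2)

L[2][0] = 1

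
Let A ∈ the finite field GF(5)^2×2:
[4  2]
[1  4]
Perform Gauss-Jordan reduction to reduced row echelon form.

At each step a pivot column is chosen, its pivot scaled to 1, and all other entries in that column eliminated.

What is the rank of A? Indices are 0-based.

pivot(0,0)=4: scale R0 → (1, 3)
  clear (1,0): R1 −= (1)R0 → (0, 1)
pivot(1,1)=1: scale R1 → (0, 1)
  clear (0,1): R0 −= (3)R1 → (1, 0)

rank = 2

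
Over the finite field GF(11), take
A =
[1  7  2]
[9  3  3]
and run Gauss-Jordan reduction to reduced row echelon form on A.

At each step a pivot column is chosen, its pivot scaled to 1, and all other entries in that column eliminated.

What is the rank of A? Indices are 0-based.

rank = 2

pivot(0,0)=1: scale R0 → (1, 7, 2)
  clear (1,0): R1 −= (9)R0 → (0, 6, 7)
pivot(1,1)=6: scale R1 → (0, 1, 3)
  clear (0,1): R0 −= (7)R1 → (1, 0, 3)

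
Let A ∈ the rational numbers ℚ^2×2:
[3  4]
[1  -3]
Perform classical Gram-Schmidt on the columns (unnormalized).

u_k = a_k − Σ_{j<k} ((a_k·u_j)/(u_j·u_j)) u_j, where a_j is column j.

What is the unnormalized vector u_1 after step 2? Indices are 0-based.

u_1 = (13/10, -39/10)

Step 1: u_0 = a_0 = (3, 1).
Step 2: u_1 = a_1 − (9/10)·u_0 = (13/10, -39/10).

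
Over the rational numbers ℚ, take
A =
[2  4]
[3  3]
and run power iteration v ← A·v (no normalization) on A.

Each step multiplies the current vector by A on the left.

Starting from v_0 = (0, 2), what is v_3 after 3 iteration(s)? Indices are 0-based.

v_3 = (248, 246)

v_0 = (0, 2).
v_1 = A·v_0 = (8, 6).
v_2 = A·v_1 = (40, 42).
v_3 = A·v_2 = (248, 246).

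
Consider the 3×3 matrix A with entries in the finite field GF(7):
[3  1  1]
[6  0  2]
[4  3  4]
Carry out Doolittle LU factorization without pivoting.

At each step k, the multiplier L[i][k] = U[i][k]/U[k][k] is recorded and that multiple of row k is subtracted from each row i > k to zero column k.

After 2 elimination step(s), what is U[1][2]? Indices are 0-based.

U[1][2] = 0

[col 0] pivot 3
  R1 -= 2*R0 → (0, 5, 0)  (L[1][0] := 2)
  R2 -= 6*R0 → (0, 4, 5)  (L[2][0] := 6)
[col 1] pivot 5
  R2 -= 5*R1 → (0, 0, 5)  (L[2][1] := 5)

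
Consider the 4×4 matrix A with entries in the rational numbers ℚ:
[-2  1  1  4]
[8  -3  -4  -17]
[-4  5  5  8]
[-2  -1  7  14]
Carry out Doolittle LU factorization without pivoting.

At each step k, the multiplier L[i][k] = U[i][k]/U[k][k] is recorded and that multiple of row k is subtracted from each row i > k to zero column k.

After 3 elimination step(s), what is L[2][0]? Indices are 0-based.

L[2][0] = 2

k=0: U[0][0]=-2
  eliminate (1,0): mult=-4, new row 1: (0, 1, 0, -1); set L[1][0]=-4
  eliminate (2,0): mult=2, new row 2: (0, 3, 3, 0); set L[2][0]=2
  eliminate (3,0): mult=1, new row 3: (0, -2, 6, 10); set L[3][0]=1
k=1: U[1][1]=1
  eliminate (2,1): mult=3, new row 2: (0, 0, 3, 3); set L[2][1]=3
  eliminate (3,1): mult=-2, new row 3: (0, 0, 6, 8); set L[3][1]=-2
k=2: U[2][2]=3
  eliminate (3,2): mult=2, new row 3: (0, 0, 0, 2); set L[3][2]=2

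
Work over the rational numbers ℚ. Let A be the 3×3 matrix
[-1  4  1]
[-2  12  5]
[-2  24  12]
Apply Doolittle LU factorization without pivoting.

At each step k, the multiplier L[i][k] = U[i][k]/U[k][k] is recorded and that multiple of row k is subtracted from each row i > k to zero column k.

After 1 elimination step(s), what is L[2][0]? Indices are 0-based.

[col 0] pivot -1
  R1 -= 2*R0 → (0, 4, 3)  (L[1][0] := 2)
  R2 -= 2*R0 → (0, 16, 10)  (L[2][0] := 2)

L[2][0] = 2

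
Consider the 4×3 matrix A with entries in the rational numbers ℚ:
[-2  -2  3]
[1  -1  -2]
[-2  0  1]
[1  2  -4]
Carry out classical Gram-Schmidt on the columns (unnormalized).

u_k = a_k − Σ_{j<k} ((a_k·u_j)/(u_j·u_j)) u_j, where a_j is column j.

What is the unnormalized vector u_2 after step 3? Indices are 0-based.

Step 1: u_0 = a_0 = (-2, 1, -2, 1).
Step 2: u_1 = a_1 − (1/2)·u_0 = (-1, -3/2, 1, 3/2).
Step 3: u_2 = a_2 − (-7/5)·u_0 − (-10/13)·u_1 = (-37/65, -114/65, -67/65, -94/65).

u_2 = (-37/65, -114/65, -67/65, -94/65)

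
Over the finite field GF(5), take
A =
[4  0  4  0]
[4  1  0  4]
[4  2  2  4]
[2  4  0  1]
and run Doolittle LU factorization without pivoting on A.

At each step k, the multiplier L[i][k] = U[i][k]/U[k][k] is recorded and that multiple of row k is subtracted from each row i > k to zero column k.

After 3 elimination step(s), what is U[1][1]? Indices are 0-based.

U[1][1] = 1

[col 0] pivot 4
  R1 -= 1*R0 → (0, 1, 1, 4)  (L[1][0] := 1)
  R2 -= 1*R0 → (0, 2, 3, 4)  (L[2][0] := 1)
  R3 -= 3*R0 → (0, 4, 3, 1)  (L[3][0] := 3)
[col 1] pivot 1
  R2 -= 2*R1 → (0, 0, 1, 1)  (L[2][1] := 2)
  R3 -= 4*R1 → (0, 0, 4, 0)  (L[3][1] := 4)
[col 2] pivot 1
  R3 -= 4*R2 → (0, 0, 0, 1)  (L[3][2] := 4)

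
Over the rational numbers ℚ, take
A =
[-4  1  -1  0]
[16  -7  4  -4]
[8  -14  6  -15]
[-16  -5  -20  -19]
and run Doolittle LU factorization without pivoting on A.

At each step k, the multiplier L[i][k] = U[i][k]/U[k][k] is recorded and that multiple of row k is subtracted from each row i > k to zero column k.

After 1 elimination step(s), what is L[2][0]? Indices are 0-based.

L[2][0] = -2

Step 1: pivot at (0,0) is -4.
  row1 ← row1 − (-4)·row0  ⇒  L[1][0]=-4, U row1=(0, -3, 0, -4)
  row2 ← row2 − (-2)·row0  ⇒  L[2][0]=-2, U row2=(0, -12, 4, -15)
  row3 ← row3 − (4)·row0  ⇒  L[3][0]=4, U row3=(0, -9, -16, -19)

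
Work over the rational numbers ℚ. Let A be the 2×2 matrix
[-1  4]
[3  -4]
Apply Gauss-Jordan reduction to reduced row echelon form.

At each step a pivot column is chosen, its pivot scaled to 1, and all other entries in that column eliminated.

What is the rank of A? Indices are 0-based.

step 1: normalize row 0 (÷-1) = (1, -4)
  row 1: subtract 3×row0 = (0, 8)
step 2: normalize row 1 (÷8) = (0, 1)
  row 0: subtract -4×row1 = (1, 0)

rank = 2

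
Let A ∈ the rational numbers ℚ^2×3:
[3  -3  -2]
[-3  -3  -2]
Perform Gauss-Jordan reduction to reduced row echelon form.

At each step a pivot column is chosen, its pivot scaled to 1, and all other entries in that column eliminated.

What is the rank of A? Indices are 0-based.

rank = 2

[1] R0 /= 3  ⇒  (1, -1, -2/3)
     R1 -= -3·R0  ⇒  (0, -6, -4)
[2] R1 /= -6  ⇒  (0, 1, 2/3)
     R0 -= -1·R1  ⇒  (1, 0, 0)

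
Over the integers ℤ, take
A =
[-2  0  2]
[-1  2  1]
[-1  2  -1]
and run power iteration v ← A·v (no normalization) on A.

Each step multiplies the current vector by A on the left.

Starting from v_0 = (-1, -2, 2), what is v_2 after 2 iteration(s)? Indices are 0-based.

v_0 = (-1, -2, 2).
v_1 = A·v_0 = (6, -1, -5).
v_2 = A·v_1 = (-22, -13, -3).

v_2 = (-22, -13, -3)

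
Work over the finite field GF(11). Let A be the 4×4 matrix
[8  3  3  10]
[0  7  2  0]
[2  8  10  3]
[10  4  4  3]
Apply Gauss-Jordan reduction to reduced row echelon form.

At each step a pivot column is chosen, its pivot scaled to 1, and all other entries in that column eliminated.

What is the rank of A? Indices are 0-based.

rank = 4

pivot(0,0)=8: scale R0 → (1, 10, 10, 4)
  clear (2,0): R2 −= (2)R0 → (0, 10, 1, 6)
  clear (3,0): R3 −= (10)R0 → (0, 3, 3, 7)
pivot(1,1)=7: scale R1 → (0, 1, 5, 0)
  clear (0,1): R0 −= (10)R1 → (1, 0, 4, 4)
  clear (2,1): R2 −= (10)R1 → (0, 0, 6, 6)
  clear (3,1): R3 −= (3)R1 → (0, 0, 10, 7)
pivot(2,2)=6: scale R2 → (0, 0, 1, 1)
  clear (0,2): R0 −= (4)R2 → (1, 0, 0, 0)
  clear (1,2): R1 −= (5)R2 → (0, 1, 0, 6)
  clear (3,2): R3 −= (10)R2 → (0, 0, 0, 8)
pivot(3,3)=8: scale R3 → (0, 0, 0, 1)
  clear (1,3): R1 −= (6)R3 → (0, 1, 0, 0)
  clear (2,3): R2 −= (1)R3 → (0, 0, 1, 0)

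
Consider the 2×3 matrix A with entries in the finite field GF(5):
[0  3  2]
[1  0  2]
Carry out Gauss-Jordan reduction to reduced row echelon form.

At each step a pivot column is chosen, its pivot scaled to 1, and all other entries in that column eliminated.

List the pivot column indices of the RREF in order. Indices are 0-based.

pivot(0,0): swap R0↔R1
pivot(0,0)=1: scale R0 → (1, 0, 2)
pivot(1,1)=3: scale R1 → (0, 1, 4)

pivot columns: 0, 1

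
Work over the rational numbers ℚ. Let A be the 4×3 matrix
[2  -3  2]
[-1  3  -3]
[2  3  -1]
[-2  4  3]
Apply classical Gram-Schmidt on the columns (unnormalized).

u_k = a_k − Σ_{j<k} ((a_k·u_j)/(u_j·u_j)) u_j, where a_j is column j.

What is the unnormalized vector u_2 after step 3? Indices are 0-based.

Step 1: u_0 = a_0 = (2, -1, 2, -2).
Step 2: u_1 = a_1 − (-11/13)·u_0 = (-17/13, 28/13, 61/13, 30/13).
Step 3: u_2 = a_2 − (-1/13)·u_0 − (-89/438)·u_1 = (827/438, -578/219, 47/438, 242/73).

u_2 = (827/438, -578/219, 47/438, 242/73)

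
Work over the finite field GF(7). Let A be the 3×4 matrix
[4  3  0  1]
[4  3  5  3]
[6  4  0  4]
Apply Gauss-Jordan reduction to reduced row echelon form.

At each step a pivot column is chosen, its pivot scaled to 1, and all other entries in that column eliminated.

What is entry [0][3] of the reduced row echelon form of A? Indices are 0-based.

M[0][3] = 4

pivot(0,0)=4: scale R0 → (1, 6, 0, 2)
  clear (1,0): R1 −= (4)R0 → (0, 0, 5, 2)
  clear (2,0): R2 −= (6)R0 → (0, 3, 0, 6)
pivot(1,1): swap R1↔R2
pivot(1,1)=3: scale R1 → (0, 1, 0, 2)
  clear (0,1): R0 −= (6)R1 → (1, 0, 0, 4)
pivot(2,2)=5: scale R2 → (0, 0, 1, 6)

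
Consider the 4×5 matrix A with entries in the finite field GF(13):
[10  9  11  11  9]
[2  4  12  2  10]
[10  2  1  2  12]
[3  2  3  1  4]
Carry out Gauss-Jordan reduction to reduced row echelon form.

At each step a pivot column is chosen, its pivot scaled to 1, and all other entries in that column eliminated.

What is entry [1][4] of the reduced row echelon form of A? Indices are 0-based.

step 1: normalize row 0 (÷10) = (1, 10, 5, 5, 10)
  row 1: subtract 2×row0 = (0, 10, 2, 5, 3)
  row 2: subtract 10×row0 = (0, 6, 3, 4, 3)
  row 3: subtract 3×row0 = (0, 11, 1, 12, 0)
step 2: normalize row 1 (÷10) = (0, 1, 8, 7, 12)
  row 0: subtract 10×row1 = (1, 0, 3, 0, 7)
  row 2: subtract 6×row1 = (0, 0, 7, 1, 9)
  row 3: subtract 11×row1 = (0, 0, 4, 0, 11)
step 3: normalize row 2 (÷7) = (0, 0, 1, 2, 5)
  row 0: subtract 3×row2 = (1, 0, 0, 7, 5)
  row 1: subtract 8×row2 = (0, 1, 0, 4, 11)
  row 3: subtract 4×row2 = (0, 0, 0, 5, 4)
step 4: normalize row 3 (÷5) = (0, 0, 0, 1, 6)
  row 0: subtract 7×row3 = (1, 0, 0, 0, 2)
  row 1: subtract 4×row3 = (0, 1, 0, 0, 0)
  row 2: subtract 2×row3 = (0, 0, 1, 0, 6)

M[1][4] = 0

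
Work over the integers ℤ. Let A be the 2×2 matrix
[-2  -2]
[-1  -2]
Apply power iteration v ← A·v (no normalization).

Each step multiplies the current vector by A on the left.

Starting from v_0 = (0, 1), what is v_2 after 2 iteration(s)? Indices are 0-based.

v_2 = (8, 6)

v_0 = (0, 1).
v_1 = A·v_0 = (-2, -2).
v_2 = A·v_1 = (8, 6).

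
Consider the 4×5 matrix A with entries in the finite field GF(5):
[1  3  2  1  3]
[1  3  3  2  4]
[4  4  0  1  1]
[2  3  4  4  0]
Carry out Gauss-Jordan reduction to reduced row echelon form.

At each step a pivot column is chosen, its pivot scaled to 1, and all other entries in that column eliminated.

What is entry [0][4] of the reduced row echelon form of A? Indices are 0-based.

M[0][4] = 4

[1] R0 /= 1  ⇒  (1, 3, 2, 1, 3)
     R1 -= 1·R0  ⇒  (0, 0, 1, 1, 1)
     R2 -= 4·R0  ⇒  (0, 2, 2, 2, 4)
     R3 -= 2·R0  ⇒  (0, 2, 0, 2, 4)
[2] R1 <-> R2
[2] R1 /= 2  ⇒  (0, 1, 1, 1, 2)
     R0 -= 3·R1  ⇒  (1, 0, 4, 3, 2)
     R3 -= 2·R1  ⇒  (0, 0, 3, 0, 0)
[3] R2 /= 1  ⇒  (0, 0, 1, 1, 1)
     R0 -= 4·R2  ⇒  (1, 0, 0, 4, 3)
     R1 -= 1·R2  ⇒  (0, 1, 0, 0, 1)
     R3 -= 3·R2  ⇒  (0, 0, 0, 2, 2)
[4] R3 /= 2  ⇒  (0, 0, 0, 1, 1)
     R0 -= 4·R3  ⇒  (1, 0, 0, 0, 4)
     R2 -= 1·R3  ⇒  (0, 0, 1, 0, 0)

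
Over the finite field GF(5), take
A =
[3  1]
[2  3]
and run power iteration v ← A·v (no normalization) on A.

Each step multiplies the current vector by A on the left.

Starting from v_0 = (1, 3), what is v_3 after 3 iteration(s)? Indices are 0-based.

v_0 = (1, 3).
v_1 = A·v_0 = (1, 1).
v_2 = A·v_1 = (4, 0).
v_3 = A·v_2 = (2, 3).

v_3 = (2, 3)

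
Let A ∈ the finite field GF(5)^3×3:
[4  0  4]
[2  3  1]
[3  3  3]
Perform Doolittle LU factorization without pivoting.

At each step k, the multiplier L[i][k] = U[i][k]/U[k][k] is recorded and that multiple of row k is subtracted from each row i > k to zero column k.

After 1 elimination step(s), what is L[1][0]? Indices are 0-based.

L[1][0] = 3

[col 0] pivot 4
  R1 -= 3*R0 → (0, 3, 4)  (L[1][0] := 3)
  R2 -= 2*R0 → (0, 3, 0)  (L[2][0] := 2)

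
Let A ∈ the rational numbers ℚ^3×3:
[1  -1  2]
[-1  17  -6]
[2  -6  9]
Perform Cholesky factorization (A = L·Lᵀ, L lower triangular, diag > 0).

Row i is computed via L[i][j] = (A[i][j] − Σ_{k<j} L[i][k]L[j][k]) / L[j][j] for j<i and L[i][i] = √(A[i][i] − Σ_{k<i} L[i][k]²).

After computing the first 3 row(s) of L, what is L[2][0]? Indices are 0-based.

L[2][0] = 2

Step 1: L[0][0] = √(1) = 1.
  L[1][0] = (-1) / L[0][0] = -1.
Step 2: L[1][1] = √(16) = 4.
  L[2][0] = (2) / L[0][0] = 2.
  L[2][1] = (-4) / L[1][1] = -1.
Step 3: L[2][2] = √(4) = 2.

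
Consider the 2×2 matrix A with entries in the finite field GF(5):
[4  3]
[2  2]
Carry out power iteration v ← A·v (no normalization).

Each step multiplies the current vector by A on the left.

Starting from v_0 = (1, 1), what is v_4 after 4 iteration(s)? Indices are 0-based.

v_0 = (1, 1).
v_1 = A·v_0 = (2, 4).
v_2 = A·v_1 = (0, 2).
v_3 = A·v_2 = (1, 4).
v_4 = A·v_3 = (1, 0).

v_4 = (1, 0)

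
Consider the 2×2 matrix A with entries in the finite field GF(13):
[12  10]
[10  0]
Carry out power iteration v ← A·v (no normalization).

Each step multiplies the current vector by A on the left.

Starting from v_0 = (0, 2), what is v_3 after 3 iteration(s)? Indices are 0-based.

v_3 = (5, 8)

v_0 = (0, 2).
v_1 = A·v_0 = (7, 0).
v_2 = A·v_1 = (6, 5).
v_3 = A·v_2 = (5, 8).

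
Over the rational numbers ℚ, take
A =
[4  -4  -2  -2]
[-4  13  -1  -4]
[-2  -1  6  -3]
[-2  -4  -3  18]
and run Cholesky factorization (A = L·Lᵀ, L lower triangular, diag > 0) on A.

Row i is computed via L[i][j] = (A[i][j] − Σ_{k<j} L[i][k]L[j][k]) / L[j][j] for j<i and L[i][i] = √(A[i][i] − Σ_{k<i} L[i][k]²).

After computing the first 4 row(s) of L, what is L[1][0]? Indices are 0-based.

L[1][0] = -2

Step 1: L[0][0] = √(4) = 2.
  L[1][0] = (-4) / L[0][0] = -2.
Step 2: L[1][1] = √(9) = 3.
  L[2][0] = (-2) / L[0][0] = -1.
  L[2][1] = (-3) / L[1][1] = -1.
Step 3: L[2][2] = √(4) = 2.
  L[3][0] = (-2) / L[0][0] = -1.
  L[3][1] = (-6) / L[1][1] = -2.
  L[3][2] = (-6) / L[2][2] = -3.
Step 4: L[3][3] = √(4) = 2.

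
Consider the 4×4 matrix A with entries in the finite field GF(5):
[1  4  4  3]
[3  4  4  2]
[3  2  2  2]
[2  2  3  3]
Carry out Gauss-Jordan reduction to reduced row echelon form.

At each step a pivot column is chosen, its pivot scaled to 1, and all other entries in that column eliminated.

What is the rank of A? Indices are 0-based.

rank = 4

[1] R0 /= 1  ⇒  (1, 4, 4, 3)
     R1 -= 3·R0  ⇒  (0, 2, 2, 3)
     R2 -= 3·R0  ⇒  (0, 0, 0, 3)
     R3 -= 2·R0  ⇒  (0, 4, 0, 2)
[2] R1 /= 2  ⇒  (0, 1, 1, 4)
     R0 -= 4·R1  ⇒  (1, 0, 0, 2)
     R3 -= 4·R1  ⇒  (0, 0, 1, 1)
[3] R2 <-> R3
[3] R2 /= 1  ⇒  (0, 0, 1, 1)
     R1 -= 1·R2  ⇒  (0, 1, 0, 3)
[4] R3 /= 3  ⇒  (0, 0, 0, 1)
     R0 -= 2·R3  ⇒  (1, 0, 0, 0)
     R1 -= 3·R3  ⇒  (0, 1, 0, 0)
     R2 -= 1·R3  ⇒  (0, 0, 1, 0)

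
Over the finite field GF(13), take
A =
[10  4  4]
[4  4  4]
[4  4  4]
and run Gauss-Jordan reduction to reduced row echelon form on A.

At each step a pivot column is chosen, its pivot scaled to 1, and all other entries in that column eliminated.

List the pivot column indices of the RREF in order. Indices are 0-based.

pivot(0,0)=10: scale R0 → (1, 3, 3)
  clear (1,0): R1 −= (4)R0 → (0, 5, 5)
  clear (2,0): R2 −= (4)R0 → (0, 5, 5)
pivot(1,1)=5: scale R1 → (0, 1, 1)
  clear (0,1): R0 −= (3)R1 → (1, 0, 0)
  clear (2,1): R2 −= (5)R1 → (0, 0, 0)
col 2: no nonzero at/below row 2; advance.

pivot columns: 0, 1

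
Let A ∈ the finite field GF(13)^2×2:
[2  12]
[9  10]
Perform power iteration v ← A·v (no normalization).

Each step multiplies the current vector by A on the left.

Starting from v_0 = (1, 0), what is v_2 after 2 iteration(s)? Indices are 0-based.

v_0 = (1, 0).
v_1 = A·v_0 = (2, 9).
v_2 = A·v_1 = (8, 4).

v_2 = (8, 4)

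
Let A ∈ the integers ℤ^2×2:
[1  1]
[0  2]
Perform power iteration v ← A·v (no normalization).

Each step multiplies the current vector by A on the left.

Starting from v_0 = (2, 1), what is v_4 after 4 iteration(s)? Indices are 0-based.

v_0 = (2, 1).
v_1 = A·v_0 = (3, 2).
v_2 = A·v_1 = (5, 4).
v_3 = A·v_2 = (9, 8).
v_4 = A·v_3 = (17, 16).

v_4 = (17, 16)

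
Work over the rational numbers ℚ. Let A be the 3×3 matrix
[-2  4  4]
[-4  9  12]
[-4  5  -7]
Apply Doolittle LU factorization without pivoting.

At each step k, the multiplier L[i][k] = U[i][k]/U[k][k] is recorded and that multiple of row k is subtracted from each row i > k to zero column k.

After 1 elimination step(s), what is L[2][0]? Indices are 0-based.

L[2][0] = 2

Step 1: pivot at (0,0) is -2.
  row1 ← row1 − (2)·row0  ⇒  L[1][0]=2, U row1=(0, 1, 4)
  row2 ← row2 − (2)·row0  ⇒  L[2][0]=2, U row2=(0, -3, -15)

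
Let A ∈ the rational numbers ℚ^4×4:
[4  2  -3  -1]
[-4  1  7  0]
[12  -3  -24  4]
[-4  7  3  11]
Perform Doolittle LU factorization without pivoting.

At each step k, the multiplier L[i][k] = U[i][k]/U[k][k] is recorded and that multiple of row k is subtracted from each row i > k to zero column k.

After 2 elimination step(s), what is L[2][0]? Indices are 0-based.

[col 0] pivot 4
  R1 -= -1*R0 → (0, 3, 4, -1)  (L[1][0] := -1)
  R2 -= 3*R0 → (0, -9, -15, 7)  (L[2][0] := 3)
  R3 -= -1*R0 → (0, 9, 0, 10)  (L[3][0] := -1)
[col 1] pivot 3
  R2 -= -3*R1 → (0, 0, -3, 4)  (L[2][1] := -3)
  R3 -= 3*R1 → (0, 0, -12, 13)  (L[3][1] := 3)

L[2][0] = 3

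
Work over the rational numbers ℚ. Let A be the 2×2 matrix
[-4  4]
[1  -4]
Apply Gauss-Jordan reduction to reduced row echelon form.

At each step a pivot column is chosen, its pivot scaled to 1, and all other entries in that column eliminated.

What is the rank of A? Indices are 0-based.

step 1: normalize row 0 (÷-4) = (1, -1)
  row 1: subtract 1×row0 = (0, -3)
step 2: normalize row 1 (÷-3) = (0, 1)
  row 0: subtract -1×row1 = (1, 0)

rank = 2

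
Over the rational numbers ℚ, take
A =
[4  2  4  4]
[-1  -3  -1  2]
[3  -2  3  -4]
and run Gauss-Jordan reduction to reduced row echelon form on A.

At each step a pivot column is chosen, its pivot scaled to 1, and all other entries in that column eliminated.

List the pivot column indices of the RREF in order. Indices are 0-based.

pivot columns: 0, 1, 3

step 1: normalize row 0 (÷4) = (1, 1/2, 1, 1)
  row 1: subtract -1×row0 = (0, -5/2, 0, 3)
  row 2: subtract 3×row0 = (0, -7/2, 0, -7)
step 2: normalize row 1 (÷-5/2) = (0, 1, 0, -6/5)
  row 0: subtract 1/2×row1 = (1, 0, 1, 8/5)
  row 2: subtract -7/2×row1 = (0, 0, 0, -56/5)
skip col 2 (zero from row 2)
step 3: normalize row 2 (÷-56/5) = (0, 0, 0, 1)
  row 0: subtract 8/5×row2 = (1, 0, 1, 0)
  row 1: subtract -6/5×row2 = (0, 1, 0, 0)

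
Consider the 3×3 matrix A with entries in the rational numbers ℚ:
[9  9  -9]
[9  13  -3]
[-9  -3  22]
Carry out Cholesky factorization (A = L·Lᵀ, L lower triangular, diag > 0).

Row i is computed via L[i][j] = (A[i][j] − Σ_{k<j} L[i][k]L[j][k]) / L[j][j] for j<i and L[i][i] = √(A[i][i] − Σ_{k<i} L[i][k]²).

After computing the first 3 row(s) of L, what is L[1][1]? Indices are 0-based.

Step 1: L[0][0] = √(9) = 3.
  L[1][0] = (9) / L[0][0] = 3.
Step 2: L[1][1] = √(4) = 2.
  L[2][0] = (-9) / L[0][0] = -3.
  L[2][1] = (6) / L[1][1] = 3.
Step 3: L[2][2] = √(4) = 2.

L[1][1] = 2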